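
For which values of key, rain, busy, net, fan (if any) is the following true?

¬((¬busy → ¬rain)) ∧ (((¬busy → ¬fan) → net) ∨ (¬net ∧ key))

key: True, rain: True, busy: False, net: True, fan: False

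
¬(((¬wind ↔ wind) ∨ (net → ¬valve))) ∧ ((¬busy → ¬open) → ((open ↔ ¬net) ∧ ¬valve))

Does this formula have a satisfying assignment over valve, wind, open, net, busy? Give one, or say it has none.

valve: True; wind: False; open: True; net: True; busy: False

  ¬(((¬wind ↔ wind) ∨ (net → ¬valve))) = True
    (¬wind ↔ wind) ∨ (net → ¬valve) = False
      ¬wind ↔ wind = False
        ¬wind = True
      net → ¬valve = False
        ¬valve = False
  (¬busy → ¬open) → ((open ↔ ¬net) ∧ ¬valve) = True
    ¬busy → ¬open = False
      ¬busy = True
      ¬open = False
    (open ↔ ¬net) ∧ ¬valve = False
      open ↔ ¬net = False
        ¬net = False
      ¬valve = False
Both conjuncts True, so the formula holds.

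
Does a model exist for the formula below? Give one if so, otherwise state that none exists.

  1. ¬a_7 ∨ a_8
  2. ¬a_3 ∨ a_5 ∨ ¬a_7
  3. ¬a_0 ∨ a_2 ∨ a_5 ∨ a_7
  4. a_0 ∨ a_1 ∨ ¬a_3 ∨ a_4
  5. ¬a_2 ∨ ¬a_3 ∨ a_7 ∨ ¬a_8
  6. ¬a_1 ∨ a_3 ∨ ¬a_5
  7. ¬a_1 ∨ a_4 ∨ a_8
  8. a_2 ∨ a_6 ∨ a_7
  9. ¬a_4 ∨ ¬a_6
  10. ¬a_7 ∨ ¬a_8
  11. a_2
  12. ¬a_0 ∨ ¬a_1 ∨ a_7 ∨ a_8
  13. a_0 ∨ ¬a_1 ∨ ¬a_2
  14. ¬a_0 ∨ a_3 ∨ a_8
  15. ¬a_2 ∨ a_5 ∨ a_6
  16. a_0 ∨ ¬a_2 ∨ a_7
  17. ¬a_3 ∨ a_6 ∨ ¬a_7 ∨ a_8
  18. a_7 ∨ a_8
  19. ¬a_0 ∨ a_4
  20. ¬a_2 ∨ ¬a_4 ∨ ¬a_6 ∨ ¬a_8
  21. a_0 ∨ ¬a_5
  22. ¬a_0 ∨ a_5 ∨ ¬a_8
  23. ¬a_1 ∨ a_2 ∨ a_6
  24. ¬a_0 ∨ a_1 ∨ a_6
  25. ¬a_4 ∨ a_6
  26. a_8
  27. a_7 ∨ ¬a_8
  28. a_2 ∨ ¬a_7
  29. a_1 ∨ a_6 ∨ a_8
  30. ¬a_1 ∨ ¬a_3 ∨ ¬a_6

The formula is unsatisfiable.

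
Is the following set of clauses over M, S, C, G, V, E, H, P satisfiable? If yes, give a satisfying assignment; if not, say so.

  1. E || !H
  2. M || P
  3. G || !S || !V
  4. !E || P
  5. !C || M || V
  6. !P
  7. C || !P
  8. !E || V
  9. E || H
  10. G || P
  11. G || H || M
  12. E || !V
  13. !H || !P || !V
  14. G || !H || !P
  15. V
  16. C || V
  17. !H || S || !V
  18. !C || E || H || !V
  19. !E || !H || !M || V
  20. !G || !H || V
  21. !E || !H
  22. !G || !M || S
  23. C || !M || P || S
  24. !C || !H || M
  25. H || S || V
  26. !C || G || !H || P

Unsatisfiable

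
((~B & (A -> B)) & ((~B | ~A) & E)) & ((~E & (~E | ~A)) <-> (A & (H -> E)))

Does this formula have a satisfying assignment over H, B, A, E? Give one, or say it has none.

H=T, B=F, A=F, E=T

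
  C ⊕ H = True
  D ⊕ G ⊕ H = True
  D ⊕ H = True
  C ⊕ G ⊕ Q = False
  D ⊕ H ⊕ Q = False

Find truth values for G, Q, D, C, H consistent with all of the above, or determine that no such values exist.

G = False, Q = True, D = True, C = True, H = False

C ⊕ H = T ⊕ F = True ✓
D ⊕ G ⊕ H = T ⊕ F ⊕ F = True ✓
D ⊕ H = T ⊕ F = True ✓
C ⊕ G ⊕ Q = T ⊕ F ⊕ T = False ✓
D ⊕ H ⊕ Q = T ⊕ F ⊕ T = False ✓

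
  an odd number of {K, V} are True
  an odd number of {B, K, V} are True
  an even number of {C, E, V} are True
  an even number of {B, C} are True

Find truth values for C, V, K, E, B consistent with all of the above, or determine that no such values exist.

C: False, V: True, K: False, E: True, B: False

{K, V}: 1 true → odd ✓
{B, K, V}: 1 true → odd ✓
{C, E, V}: 2 true → even ✓
{B, C}: 0 true → even ✓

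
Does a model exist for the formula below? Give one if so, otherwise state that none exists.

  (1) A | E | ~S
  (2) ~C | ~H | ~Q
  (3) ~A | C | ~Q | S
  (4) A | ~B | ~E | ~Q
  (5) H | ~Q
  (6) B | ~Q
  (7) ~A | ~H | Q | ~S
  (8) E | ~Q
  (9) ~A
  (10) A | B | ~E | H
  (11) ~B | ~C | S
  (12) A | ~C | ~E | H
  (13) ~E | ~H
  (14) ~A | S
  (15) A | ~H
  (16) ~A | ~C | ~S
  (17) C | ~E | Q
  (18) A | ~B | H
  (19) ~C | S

Unit clause (~A) forces A = False.
In (A | ~H) only ~H is left, so H = False.
In (A | ~B | H) only ~B is left, so B = False.
In (H | ~Q) only ~Q is left, so Q = False.
In (A | B | ~E | H) only ~E is left, so E = False.
In (A | E | ~S) only ~S is left, so S = False.
In (~C | S) only ~C is left, so C = False.
All clauses satisfied.

C = False, Q = False, A = False, H = False, B = False, E = False, S = False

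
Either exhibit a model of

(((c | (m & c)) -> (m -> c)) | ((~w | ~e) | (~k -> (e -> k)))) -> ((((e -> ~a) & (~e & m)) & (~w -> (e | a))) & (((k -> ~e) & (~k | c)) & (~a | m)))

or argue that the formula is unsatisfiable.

e = False; c = True; k = False; m = True; a = True; w = True

  (((c | (m & c)) -> (m -> c)) | ((~w | ~e) | (~k -> (e -> k)))) -> ((((e -> ~a) & (~e & m)) & (~w -> (e | a))) & (((k -> ~e) & (~k | c)) & (~a | m))) = True
    ((c | (m & c)) -> (m -> c)) | ((~w | ~e) | (~k -> (e -> k))) = True
      (c | (m & c)) -> (m -> c) = True
        c | (m & c) = True
          m & c = True
        m -> c = True
      (~w | ~e) | (~k -> (e -> k)) = True
        ~w | ~e = True
          ~w = False
          ~e = True
        ~k -> (e -> k) = True
          ~k = True
          e -> k = True
    (((e -> ~a) & (~e & m)) & (~w -> (e | a))) & (((k -> ~e) & (~k | c)) & (~a | m)) = True
      ((e -> ~a) & (~e & m)) & (~w -> (e | a)) = True
        (e -> ~a) & (~e & m) = True
          e -> ~a = True
            ~a = False
          ~e & m = True
            ~e = True
        ~w -> (e | a) = True
          ~w = False
          e | a = True
      ((k -> ~e) & (~k | c)) & (~a | m) = True
        (k -> ~e) & (~k | c) = True
          k -> ~e = True
            ~e = True
          ~k | c = True
            ~k = True
        ~a | m = True
          ~a = False
The formula evaluates to True.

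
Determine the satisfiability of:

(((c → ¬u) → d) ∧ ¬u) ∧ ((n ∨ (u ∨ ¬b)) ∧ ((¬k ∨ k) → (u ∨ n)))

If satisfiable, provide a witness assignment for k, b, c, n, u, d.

k=F, b=T, c=F, n=T, u=F, d=T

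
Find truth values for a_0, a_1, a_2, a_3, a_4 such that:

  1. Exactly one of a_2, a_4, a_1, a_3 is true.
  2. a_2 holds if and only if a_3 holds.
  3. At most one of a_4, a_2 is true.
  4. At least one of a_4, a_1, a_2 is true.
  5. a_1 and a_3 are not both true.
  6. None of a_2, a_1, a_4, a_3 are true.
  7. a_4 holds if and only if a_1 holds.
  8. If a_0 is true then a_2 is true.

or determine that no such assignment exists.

Unsatisfiable

Case a_1 = True:
  Constraint (6) is violated (a_1=T) — contradiction.
Case a_1 = False:
  (6) forces a_2 = False.
  (2) with a_2=F forces a_3 = False.
  (1) with a_2=F, a_1=F, a_3=F forces a_4 = True.
  Constraint (6) is violated (a_4=T) — contradiction.
Both cases fail — unsatisfiable.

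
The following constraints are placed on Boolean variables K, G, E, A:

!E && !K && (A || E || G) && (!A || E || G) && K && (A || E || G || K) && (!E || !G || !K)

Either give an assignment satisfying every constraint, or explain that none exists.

UNSATISFIABLE

Case K = True:
  Clause (!K) is falsified — contradiction.
Case K = False:
  Clause (K) is falsified — contradiction.
Both cases fail, so the formula is unsatisfiable.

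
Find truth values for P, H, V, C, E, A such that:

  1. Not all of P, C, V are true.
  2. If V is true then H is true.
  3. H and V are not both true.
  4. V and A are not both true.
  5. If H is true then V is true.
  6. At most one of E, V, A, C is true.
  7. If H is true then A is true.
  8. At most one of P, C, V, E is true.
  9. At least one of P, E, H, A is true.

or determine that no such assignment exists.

P: True; H: False; V: False; C: False; E: False; A: True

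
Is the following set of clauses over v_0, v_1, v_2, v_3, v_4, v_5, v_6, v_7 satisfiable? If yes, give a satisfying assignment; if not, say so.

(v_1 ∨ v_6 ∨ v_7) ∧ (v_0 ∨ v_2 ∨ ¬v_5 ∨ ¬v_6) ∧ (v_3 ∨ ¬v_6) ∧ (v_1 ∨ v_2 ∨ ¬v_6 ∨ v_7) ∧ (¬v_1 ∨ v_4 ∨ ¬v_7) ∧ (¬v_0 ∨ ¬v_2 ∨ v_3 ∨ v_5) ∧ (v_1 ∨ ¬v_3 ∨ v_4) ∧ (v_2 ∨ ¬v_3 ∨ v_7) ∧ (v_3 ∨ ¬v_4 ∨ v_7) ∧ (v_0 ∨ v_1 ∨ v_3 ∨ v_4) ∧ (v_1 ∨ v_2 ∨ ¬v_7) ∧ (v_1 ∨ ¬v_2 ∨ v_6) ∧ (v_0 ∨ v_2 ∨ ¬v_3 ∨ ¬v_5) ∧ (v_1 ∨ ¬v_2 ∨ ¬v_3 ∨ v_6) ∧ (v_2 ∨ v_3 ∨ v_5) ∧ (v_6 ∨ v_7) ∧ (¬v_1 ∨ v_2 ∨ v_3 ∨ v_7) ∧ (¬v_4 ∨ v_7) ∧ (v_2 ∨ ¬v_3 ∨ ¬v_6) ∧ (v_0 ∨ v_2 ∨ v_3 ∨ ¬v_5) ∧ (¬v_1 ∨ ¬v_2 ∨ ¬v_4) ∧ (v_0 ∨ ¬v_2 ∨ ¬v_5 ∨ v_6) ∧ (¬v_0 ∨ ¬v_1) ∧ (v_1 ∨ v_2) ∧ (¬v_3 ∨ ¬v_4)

v_0 = False, v_1 = True, v_2 = True, v_3 = True, v_4 = False, v_5 = True, v_6 = True, v_7 = False

Set v_0 = False.
Try v_1 = False:
  (v_1 ∨ v_2) forces v_2 = True.
  (v_1 ∨ ¬v_2 ∨ v_6) forces v_6 = True.
  (v_3 ∨ ¬v_6) forces v_3 = True.
  (v_1 ∨ ¬v_3 ∨ v_4) forces v_4 = True.
  clause (¬v_3 ∨ ¬v_4) is falsified — backtrack.
So v_1 = True.
Set v_2 = True.
  then (¬v_1 ∨ ¬v_2 ∨ ¬v_4) forces v_4 = False.
  then (¬v_1 ∨ v_4 ∨ ¬v_7) forces v_7 = False.
  then (v_6 ∨ v_7) forces v_6 = True.
  then (v_3 ∨ ¬v_6) forces v_3 = True.
Set v_5 = True.
All clauses satisfied.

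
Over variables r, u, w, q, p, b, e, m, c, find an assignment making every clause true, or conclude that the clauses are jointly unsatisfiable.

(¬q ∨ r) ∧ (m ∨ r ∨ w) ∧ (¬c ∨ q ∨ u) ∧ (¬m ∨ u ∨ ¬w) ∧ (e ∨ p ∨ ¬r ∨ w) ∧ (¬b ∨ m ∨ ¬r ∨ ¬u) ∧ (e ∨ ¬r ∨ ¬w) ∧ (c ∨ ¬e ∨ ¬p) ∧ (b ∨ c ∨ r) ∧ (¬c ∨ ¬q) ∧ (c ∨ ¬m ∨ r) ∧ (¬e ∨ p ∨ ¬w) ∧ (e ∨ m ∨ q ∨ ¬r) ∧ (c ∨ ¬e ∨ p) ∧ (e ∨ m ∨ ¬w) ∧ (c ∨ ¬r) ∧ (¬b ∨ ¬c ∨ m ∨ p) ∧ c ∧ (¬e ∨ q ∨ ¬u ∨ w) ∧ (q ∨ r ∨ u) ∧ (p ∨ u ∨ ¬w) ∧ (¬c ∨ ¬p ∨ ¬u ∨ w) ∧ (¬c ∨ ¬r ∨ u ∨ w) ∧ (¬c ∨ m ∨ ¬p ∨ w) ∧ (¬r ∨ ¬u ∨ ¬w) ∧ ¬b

r: False, u: True, w: True, q: False, p: False, b: False, e: False, m: True, c: True

Unit clause (c) forces c = True.
Unit clause (¬b) forces b = False.
In (¬c ∨ ¬q) only ¬q is left, so q = False.
In (¬c ∨ q ∨ u) only u is left, so u = True.
Set r = False.
Set w = True.
Set p = False.
  then (¬e ∨ p ∨ ¬w) forces e = False.
  then (e ∨ m ∨ ¬w) forces m = True.
All clauses satisfied.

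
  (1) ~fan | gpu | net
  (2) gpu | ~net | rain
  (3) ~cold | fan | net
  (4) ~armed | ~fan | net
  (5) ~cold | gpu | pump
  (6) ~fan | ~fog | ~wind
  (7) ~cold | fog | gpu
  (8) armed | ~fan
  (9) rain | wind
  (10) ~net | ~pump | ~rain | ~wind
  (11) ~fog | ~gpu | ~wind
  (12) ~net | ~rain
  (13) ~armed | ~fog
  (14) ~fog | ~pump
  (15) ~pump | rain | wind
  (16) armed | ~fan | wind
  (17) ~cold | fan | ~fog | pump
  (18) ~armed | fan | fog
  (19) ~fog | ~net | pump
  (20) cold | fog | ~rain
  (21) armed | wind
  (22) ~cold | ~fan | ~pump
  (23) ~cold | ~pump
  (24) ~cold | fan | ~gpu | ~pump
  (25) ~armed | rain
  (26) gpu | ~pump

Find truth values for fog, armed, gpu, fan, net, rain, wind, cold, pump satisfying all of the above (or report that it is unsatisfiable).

Set fog = False.
Try armed = True:
  (~armed | fan | fog) forces fan = True.
  (~armed | ~fan | net) forces net = True.
  (~net | ~rain) forces rain = False.
  clause (~armed | rain) is falsified — backtrack.
So armed = False.
  then (armed | ~fan) forces fan = False.
  then (armed | wind) forces wind = True.
Set gpu = False.
  then (~cold | fog | gpu) forces cold = False.
  then (cold | fog | ~rain) forces rain = False.
  then (gpu | ~pump) forces pump = False.
  then (gpu | ~net | rain) forces net = False.
All clauses satisfied.

fog: False, armed: False, gpu: False, fan: False, net: False, rain: False, wind: True, cold: False, pump: False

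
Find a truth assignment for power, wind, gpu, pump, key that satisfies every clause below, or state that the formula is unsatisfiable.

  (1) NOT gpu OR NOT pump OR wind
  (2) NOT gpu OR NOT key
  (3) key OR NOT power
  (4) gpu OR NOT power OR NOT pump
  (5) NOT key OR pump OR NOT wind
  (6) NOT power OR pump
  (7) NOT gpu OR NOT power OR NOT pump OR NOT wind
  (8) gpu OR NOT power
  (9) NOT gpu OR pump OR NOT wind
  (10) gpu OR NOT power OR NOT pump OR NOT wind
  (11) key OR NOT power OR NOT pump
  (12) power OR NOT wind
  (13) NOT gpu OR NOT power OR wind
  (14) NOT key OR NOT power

power=F; wind=F; gpu=F; pump=F; key=T

Try power = True:
  (key OR NOT power) forces key = True.
  clause (NOT key OR NOT power) is falsified — backtrack.
So power = False.
  then (power OR NOT wind) forces wind = False.
Set gpu = False.
Set pump = False.
Set key = True.
All clauses satisfied.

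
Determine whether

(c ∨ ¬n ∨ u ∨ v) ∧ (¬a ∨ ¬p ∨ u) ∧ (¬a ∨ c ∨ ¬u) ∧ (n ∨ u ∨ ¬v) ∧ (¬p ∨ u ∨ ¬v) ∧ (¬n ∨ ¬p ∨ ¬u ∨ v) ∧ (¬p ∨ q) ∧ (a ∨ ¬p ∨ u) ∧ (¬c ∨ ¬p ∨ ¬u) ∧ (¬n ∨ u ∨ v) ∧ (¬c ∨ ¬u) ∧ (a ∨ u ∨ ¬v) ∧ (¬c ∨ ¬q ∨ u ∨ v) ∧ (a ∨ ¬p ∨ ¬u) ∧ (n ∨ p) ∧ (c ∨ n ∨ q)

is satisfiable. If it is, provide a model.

Set n = True.
Set c = False.
Set a = True.
  then (¬a ∨ c ∨ ¬u) forces u = False.
  then (¬n ∨ u ∨ v) forces v = True.
  then (¬a ∨ ¬p ∨ u) forces p = False.
Set q = False.
All clauses satisfied.

n = True, c = False, a = True, u = False, v = True, p = False, q = False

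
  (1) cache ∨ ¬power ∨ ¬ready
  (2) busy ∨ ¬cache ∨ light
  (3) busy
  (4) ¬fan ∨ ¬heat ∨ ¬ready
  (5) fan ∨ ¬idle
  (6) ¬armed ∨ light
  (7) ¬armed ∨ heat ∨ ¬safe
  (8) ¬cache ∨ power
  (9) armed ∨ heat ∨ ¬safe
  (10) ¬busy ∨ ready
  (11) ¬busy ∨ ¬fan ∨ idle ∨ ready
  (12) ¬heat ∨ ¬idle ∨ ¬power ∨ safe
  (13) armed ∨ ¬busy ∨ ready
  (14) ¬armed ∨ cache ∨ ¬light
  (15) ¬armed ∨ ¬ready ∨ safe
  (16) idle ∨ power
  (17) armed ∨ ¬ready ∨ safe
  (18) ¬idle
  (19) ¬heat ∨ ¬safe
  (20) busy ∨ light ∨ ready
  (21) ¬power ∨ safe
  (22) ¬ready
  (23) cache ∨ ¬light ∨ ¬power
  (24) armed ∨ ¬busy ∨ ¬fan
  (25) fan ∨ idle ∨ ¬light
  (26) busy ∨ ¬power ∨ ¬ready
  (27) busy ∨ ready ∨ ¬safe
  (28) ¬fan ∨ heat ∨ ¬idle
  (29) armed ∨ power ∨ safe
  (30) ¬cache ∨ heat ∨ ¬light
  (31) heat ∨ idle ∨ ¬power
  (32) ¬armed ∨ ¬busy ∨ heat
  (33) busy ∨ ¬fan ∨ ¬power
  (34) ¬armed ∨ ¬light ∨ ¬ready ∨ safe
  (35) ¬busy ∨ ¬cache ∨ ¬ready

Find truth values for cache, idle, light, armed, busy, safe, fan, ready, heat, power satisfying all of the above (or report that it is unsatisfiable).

Case busy = True:
  (¬busy ∨ ready) forces ready = True.
  Clause (¬ready) is falsified — contradiction.
Case busy = False:
  Clause (busy) is falsified — contradiction.
Both cases fail, so the formula is unsatisfiable.

The formula is unsatisfiable.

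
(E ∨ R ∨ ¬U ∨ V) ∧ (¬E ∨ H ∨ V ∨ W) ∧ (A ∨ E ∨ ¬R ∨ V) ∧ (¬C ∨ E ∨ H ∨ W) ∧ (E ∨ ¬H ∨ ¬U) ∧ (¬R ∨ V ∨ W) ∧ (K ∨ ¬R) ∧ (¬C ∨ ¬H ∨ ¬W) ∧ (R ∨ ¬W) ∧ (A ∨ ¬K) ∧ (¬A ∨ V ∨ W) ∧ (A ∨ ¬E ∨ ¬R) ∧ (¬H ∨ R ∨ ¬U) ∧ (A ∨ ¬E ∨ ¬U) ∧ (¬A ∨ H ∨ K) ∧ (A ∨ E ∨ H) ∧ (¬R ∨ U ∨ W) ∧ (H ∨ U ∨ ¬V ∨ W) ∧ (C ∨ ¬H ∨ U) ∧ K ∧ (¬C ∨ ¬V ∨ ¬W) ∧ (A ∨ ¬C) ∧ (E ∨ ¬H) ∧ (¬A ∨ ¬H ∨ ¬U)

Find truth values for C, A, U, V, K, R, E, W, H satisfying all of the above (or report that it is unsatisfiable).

Unit clause (K) forces K = True.
In (A ∨ ¬K) only A is left, so A = True.
Set C = True.
Set U = True.
  then (¬A ∨ ¬H ∨ ¬U) forces H = False.
Set V = False.
  then (¬A ∨ V ∨ W) forces W = True.
  then (R ∨ ¬W) forces R = True.
Set E = True.
All clauses satisfied.

C: True; A: True; U: True; V: False; K: True; R: True; E: True; W: True; H: False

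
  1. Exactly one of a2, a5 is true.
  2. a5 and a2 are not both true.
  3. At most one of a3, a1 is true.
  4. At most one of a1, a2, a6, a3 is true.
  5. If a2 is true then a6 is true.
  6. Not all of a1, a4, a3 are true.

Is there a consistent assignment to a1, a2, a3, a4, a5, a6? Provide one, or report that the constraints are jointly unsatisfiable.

a1 = False, a2 = False, a3 = False, a4 = False, a5 = True, a6 = True

  (1) {a2, a5}: 1 true — exactly one ✓
  (2) a5=T, a2=F — not both ✓
  (3) {a3, a1}: 0 true — at most one ✓
  (4) {a1, a2, a6, a3}: 1 true — at most one ✓
  (5) a2=F ⇒ a6: vacuous ✓
  (6) {a1, a4, a3}: 0/3 true — not all ✓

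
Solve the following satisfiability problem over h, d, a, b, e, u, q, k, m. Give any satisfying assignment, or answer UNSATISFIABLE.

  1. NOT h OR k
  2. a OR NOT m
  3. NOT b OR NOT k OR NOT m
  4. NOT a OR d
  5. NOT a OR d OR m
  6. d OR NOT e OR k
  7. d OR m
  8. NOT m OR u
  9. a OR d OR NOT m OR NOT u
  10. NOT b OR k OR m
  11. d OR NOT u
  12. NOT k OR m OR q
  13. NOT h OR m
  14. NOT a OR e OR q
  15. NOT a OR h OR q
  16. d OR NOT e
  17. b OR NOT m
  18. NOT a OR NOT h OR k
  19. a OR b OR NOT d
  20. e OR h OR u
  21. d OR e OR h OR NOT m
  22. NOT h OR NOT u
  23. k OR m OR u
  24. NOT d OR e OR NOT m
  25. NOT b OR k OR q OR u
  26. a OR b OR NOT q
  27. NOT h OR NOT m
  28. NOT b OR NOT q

Set h = False.
Set d = True.
Try a = False:
  (a OR NOT m) forces m = False.
  (a OR b OR NOT d) forces b = True.
  (NOT b OR k OR m) forces k = True.
  (NOT k OR m OR q) forces q = True.
  clause (NOT b OR NOT q) is falsified — backtrack.
So a = True.
  then (NOT a OR h OR q) forces q = True.
  then (NOT b OR NOT q) forces b = False.
  then (b OR NOT m) forces m = False.
Set e = True.
Set u = False.
  then (k OR m OR u) forces k = True.
All clauses satisfied.

h = False, d = True, a = True, b = False, e = True, u = False, q = True, k = True, m = False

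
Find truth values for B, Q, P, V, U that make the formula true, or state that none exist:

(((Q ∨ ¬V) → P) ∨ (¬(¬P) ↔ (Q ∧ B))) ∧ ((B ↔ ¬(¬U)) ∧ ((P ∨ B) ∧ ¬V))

B = True, Q = True, P = True, V = False, U = True

  ((Q ∨ ¬V) → P) ∨ (¬(¬P) ↔ (Q ∧ B)) = True
    (Q ∨ ¬V) → P = True
      Q ∨ ¬V = True
        ¬V = True
    ¬(¬P) ↔ (Q ∧ B) = True
      ¬(¬P) = True
        ¬P = False
      Q ∧ B = True
  (B ↔ ¬(¬U)) ∧ ((P ∨ B) ∧ ¬V) = True
    B ↔ ¬(¬U) = True
      ¬(¬U) = True
        ¬U = False
    (P ∨ B) ∧ ¬V = True
      P ∨ B = True
      ¬V = True
Both conjuncts True, so the formula holds.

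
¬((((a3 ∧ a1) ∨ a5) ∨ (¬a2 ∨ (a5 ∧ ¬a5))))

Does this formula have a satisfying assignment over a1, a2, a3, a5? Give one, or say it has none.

a1 = False; a2 = True; a3 = True; a5 = False

  ¬((((a3 ∧ a1) ∨ a5) ∨ (¬a2 ∨ (a5 ∧ ¬a5)))) = True
    ((a3 ∧ a1) ∨ a5) ∨ (¬a2 ∨ (a5 ∧ ¬a5)) = False
      (a3 ∧ a1) ∨ a5 = False
        a3 ∧ a1 = False
      ¬a2 ∨ (a5 ∧ ¬a5) = False
        ¬a2 = False
        a5 ∧ ¬a5 = False
          ¬a5 = True
The formula evaluates to True.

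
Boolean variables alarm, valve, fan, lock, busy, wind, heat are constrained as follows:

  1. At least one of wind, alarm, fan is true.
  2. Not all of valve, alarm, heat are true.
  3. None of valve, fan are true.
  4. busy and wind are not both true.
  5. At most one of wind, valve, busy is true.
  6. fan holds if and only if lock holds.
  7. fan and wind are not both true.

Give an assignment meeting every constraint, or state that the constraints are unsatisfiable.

alarm=T, valve=F, fan=F, lock=F, busy=F, wind=T, heat=F

  (1) {wind, alarm, fan}: 2 true — at least one ✓
  (2) {valve, alarm, heat}: 1/3 true — not all ✓
  (3) {valve, fan}: 0 true — none ✓
  (4) busy=F, wind=T — not both ✓
  (5) {wind, valve, busy}: 1 true — at most one ✓
  (6) fan=F, lock=F — same ✓
  (7) fan=F, wind=T — not both ✓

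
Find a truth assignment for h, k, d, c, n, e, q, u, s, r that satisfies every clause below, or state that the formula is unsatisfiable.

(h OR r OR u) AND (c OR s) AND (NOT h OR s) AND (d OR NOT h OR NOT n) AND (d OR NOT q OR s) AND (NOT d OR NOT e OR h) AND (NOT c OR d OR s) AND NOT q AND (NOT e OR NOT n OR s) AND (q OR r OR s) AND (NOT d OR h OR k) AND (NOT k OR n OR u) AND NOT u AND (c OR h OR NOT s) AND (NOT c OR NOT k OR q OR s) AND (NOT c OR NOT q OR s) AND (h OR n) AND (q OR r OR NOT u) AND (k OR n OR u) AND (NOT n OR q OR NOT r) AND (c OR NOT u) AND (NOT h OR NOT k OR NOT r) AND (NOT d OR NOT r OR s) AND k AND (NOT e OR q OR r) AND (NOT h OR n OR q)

h = True; k = True; d = True; c = False; n = True; e = False; q = False; u = False; s = True; r = False

Unit clause (NOT q) forces q = False.
Unit clause (NOT u) forces u = False.
Unit clause (k) forces k = True.
In (NOT k OR n OR u) only n is left, so n = True.
In (NOT n OR q OR NOT r) only NOT r is left, so r = False.
In (NOT e OR q OR r) only NOT e is left, so e = False.
In (h OR r OR u) only h is left, so h = True.
In (NOT h OR s) only s is left, so s = True.
In (d OR NOT h OR NOT n) only d is left, so d = True.
Set c = False.
All clauses satisfied.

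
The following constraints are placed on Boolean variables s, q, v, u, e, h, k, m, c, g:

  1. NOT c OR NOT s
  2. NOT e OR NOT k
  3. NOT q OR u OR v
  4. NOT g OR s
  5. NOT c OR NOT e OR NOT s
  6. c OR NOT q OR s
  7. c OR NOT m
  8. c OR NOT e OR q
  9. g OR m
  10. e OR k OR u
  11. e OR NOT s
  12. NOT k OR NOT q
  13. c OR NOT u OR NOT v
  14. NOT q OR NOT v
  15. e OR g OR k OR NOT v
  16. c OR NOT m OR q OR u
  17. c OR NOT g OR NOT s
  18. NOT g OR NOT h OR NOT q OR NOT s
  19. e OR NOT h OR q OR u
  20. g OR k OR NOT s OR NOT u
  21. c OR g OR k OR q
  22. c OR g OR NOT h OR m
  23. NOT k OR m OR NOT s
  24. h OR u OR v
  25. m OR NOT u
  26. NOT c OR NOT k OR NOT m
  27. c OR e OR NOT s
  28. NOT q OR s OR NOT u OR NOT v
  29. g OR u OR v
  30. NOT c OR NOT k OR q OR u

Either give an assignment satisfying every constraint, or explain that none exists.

s = False, q = True, v = False, u = True, e = True, h = False, k = False, m = True, c = True, g = False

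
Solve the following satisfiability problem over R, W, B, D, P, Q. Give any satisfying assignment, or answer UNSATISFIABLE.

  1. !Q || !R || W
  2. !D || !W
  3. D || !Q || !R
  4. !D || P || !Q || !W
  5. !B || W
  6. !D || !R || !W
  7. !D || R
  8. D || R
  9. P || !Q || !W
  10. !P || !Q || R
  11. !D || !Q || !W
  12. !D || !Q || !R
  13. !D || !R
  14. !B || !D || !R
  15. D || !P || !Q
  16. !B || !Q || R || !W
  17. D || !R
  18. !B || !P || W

Case R = True:
  (!D || !R) forces D = False.
  Clause (D || !R) is falsified — contradiction.
Case R = False:
  (!D || R) forces D = False.
  Clause (D || R) is falsified — contradiction.
Both cases fail, so the formula is unsatisfiable.

The formula is unsatisfiable.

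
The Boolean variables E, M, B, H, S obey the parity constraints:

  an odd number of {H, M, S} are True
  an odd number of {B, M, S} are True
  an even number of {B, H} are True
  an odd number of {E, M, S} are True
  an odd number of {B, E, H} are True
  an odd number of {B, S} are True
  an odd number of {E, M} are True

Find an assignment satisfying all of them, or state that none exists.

E: True, M: False, B: True, H: True, S: False

{H, M, S}: 1 true → odd ✓
{B, M, S}: 1 true → odd ✓
{B, H}: 2 true → even ✓
{E, M, S}: 1 true → odd ✓
{B, E, H}: 3 true → odd ✓
{B, S}: 1 true → odd ✓
{E, M}: 1 true → odd ✓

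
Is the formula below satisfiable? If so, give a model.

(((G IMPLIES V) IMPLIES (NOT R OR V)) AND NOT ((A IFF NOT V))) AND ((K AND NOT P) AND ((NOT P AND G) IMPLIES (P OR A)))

R = False; A = False; V = False; G = False; K = True; P = False

  ((G IMPLIES V) IMPLIES (NOT R OR V)) AND NOT ((A IFF NOT V)) = True
    (G IMPLIES V) IMPLIES (NOT R OR V) = True
      G IMPLIES V = True
      NOT R OR V = True
        NOT R = True
    NOT ((A IFF NOT V)) = True
      A IFF NOT V = False
        NOT V = True
  (K AND NOT P) AND ((NOT P AND G) IMPLIES (P OR A)) = True
    K AND NOT P = True
      NOT P = True
    (NOT P AND G) IMPLIES (P OR A) = True
      NOT P AND G = False
        NOT P = True
      P OR A = False
Both conjuncts True, so the formula holds.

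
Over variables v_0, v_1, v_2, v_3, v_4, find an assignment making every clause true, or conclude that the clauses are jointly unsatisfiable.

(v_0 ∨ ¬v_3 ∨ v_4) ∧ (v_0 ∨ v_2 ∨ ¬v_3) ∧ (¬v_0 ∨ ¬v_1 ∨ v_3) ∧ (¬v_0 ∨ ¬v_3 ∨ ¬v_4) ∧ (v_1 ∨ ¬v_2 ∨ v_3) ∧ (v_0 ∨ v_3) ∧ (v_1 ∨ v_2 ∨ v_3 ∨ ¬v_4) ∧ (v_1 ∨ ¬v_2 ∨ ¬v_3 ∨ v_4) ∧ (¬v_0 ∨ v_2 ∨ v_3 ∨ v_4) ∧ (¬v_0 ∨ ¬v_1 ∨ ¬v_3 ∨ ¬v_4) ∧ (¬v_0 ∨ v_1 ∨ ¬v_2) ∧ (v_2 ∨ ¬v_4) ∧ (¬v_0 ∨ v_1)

v_0 = True; v_1 = True; v_2 = False; v_3 = True; v_4 = False

Set v_0 = True.
  then (¬v_0 ∨ v_1) forces v_1 = True.
  then (¬v_0 ∨ ¬v_1 ∨ v_3) forces v_3 = True.
  then (¬v_0 ∨ ¬v_3 ∨ ¬v_4) forces v_4 = False.
Set v_2 = False.
All clauses satisfied.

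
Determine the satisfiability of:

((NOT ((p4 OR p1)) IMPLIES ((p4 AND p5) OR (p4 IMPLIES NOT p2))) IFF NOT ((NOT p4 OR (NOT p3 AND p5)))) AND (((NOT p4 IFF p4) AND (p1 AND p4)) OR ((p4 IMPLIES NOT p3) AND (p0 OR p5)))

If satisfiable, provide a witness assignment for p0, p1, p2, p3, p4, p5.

p0 = True, p1 = True, p2 = False, p3 = False, p4 = True, p5 = False

  (NOT ((p4 OR p1)) IMPLIES ((p4 AND p5) OR (p4 IMPLIES NOT p2))) IFF NOT ((NOT p4 OR (NOT p3 AND p5))) = True
    NOT ((p4 OR p1)) IMPLIES ((p4 AND p5) OR (p4 IMPLIES NOT p2)) = True
      NOT ((p4 OR p1)) = False
        p4 OR p1 = True
      (p4 AND p5) OR (p4 IMPLIES NOT p2) = True
        p4 AND p5 = False
        p4 IMPLIES NOT p2 = True
          NOT p2 = True
    NOT ((NOT p4 OR (NOT p3 AND p5))) = True
      NOT p4 OR (NOT p3 AND p5) = False
        NOT p4 = False
        NOT p3 AND p5 = False
          NOT p3 = True
  ((NOT p4 IFF p4) AND (p1 AND p4)) OR ((p4 IMPLIES NOT p3) AND (p0 OR p5)) = True
    (NOT p4 IFF p4) AND (p1 AND p4) = False
      NOT p4 IFF p4 = False
        NOT p4 = False
      p1 AND p4 = True
    (p4 IMPLIES NOT p3) AND (p0 OR p5) = True
      p4 IMPLIES NOT p3 = True
        NOT p3 = True
      p0 OR p5 = True
Both conjuncts True, so the formula holds.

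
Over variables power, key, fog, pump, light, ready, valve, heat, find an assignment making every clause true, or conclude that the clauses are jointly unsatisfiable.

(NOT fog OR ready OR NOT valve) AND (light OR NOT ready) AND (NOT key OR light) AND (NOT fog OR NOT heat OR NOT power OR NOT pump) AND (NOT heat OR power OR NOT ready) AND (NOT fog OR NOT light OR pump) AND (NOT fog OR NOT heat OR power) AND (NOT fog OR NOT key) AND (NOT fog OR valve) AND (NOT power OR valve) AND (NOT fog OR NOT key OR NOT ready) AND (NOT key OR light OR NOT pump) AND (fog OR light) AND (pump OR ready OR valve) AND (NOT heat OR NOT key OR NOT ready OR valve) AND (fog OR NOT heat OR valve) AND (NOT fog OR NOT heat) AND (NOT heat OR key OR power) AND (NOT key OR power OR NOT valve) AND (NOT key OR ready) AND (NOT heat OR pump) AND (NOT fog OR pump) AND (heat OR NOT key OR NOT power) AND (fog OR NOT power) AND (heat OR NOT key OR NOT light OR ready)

Set power = False.
Set key = True.
  then (NOT key OR light) forces light = True.
  then (NOT fog OR NOT key) forces fog = False.
  then (NOT key OR power OR NOT valve) forces valve = False.
  then (NOT key OR ready) forces ready = True.
  then (NOT heat OR power OR NOT ready) forces heat = False.
Set pump = True.
All clauses satisfied.

power = False, key = True, fog = False, pump = True, light = True, ready = True, valve = False, heat = False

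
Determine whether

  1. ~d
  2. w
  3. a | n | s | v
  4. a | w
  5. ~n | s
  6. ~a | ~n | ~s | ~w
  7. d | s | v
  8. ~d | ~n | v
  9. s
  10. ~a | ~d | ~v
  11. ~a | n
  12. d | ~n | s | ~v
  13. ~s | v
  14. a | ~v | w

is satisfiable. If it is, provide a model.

w = True; d = False; s = True; v = True; n = True; a = False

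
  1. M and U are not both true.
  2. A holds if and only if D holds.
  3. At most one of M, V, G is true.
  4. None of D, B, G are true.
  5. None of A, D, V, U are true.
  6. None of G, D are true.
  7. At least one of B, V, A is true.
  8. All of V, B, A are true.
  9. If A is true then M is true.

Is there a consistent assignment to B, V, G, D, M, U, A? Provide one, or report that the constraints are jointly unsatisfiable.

Case B = True:
  Constraint (4) is violated (B=T) — contradiction.
Case B = False:
  Constraint (8) is violated (B=F) — contradiction.
Both cases fail — unsatisfiable.

Unsatisfiable — no assignment works.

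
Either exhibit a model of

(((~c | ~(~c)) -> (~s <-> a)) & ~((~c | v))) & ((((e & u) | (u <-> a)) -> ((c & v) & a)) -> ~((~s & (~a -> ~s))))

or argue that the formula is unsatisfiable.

s=F, e=F, u=T, c=T, a=T, v=F

  ((~c | ~(~c)) -> (~s <-> a)) & ~((~c | v)) = True
    (~c | ~(~c)) -> (~s <-> a) = True
      ~c | ~(~c) = True
        ~c = False
        ~(~c) = True
          ~c = False
      ~s <-> a = True
        ~s = True
    ~((~c | v)) = True
      ~c | v = False
        ~c = False
  (((e & u) | (u <-> a)) -> ((c & v) & a)) -> ~((~s & (~a -> ~s))) = True
    ((e & u) | (u <-> a)) -> ((c & v) & a) = False
      (e & u) | (u <-> a) = True
        e & u = False
        u <-> a = True
      (c & v) & a = False
        c & v = False
    ~((~s & (~a -> ~s))) = False
      ~s & (~a -> ~s) = True
        ~s = True
        ~a -> ~s = True
          ~a = False
          ~s = True
Both conjuncts True, so the formula holds.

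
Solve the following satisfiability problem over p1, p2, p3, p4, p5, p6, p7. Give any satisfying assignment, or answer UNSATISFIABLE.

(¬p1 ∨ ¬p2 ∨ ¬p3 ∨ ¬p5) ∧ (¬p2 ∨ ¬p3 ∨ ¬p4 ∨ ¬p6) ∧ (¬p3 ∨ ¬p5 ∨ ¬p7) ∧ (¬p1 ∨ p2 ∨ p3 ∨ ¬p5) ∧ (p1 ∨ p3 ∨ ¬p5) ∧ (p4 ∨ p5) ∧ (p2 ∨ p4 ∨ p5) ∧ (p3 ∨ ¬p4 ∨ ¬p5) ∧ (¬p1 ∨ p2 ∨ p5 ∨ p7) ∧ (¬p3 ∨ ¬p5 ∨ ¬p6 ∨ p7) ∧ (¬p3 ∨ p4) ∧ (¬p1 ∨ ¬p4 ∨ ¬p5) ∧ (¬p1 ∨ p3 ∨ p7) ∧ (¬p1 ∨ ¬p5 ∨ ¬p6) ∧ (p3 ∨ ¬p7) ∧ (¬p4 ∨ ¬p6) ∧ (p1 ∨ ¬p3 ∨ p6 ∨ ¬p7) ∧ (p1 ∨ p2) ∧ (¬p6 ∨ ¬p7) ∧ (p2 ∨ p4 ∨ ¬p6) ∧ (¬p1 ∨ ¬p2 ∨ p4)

p1 = False, p2 = True, p3 = False, p4 = True, p5 = False, p6 = False, p7 = False

Set p1 = False.
  then (p1 ∨ p2) forces p2 = True.
Set p3 = False.
  then (p1 ∨ p3 ∨ ¬p5) forces p5 = False.
  then (p4 ∨ p5) forces p4 = True.
  then (p3 ∨ ¬p7) forces p7 = False.
  then (¬p4 ∨ ¬p6) forces p6 = False.
All clauses satisfied.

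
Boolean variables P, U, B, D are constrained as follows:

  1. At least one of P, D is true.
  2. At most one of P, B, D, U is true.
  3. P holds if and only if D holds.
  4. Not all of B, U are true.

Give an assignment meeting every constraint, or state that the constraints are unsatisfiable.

Case D = True:
  (2) with D=T forces P = False.
  Constraint (3) is violated (P=F, D=T) — contradiction.
Case D = False:
  (1) with D=F forces P = True.
  Constraint (3) is violated (P=T, D=F) — contradiction.
Both cases fail — unsatisfiable.

Unsatisfiable — no assignment works.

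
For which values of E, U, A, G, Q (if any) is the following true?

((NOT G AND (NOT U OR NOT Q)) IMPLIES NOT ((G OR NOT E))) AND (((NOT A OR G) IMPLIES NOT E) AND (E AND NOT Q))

E=T, U=T, A=T, G=F, Q=F

  (NOT G AND (NOT U OR NOT Q)) IMPLIES NOT ((G OR NOT E)) = True
    NOT G AND (NOT U OR NOT Q) = True
      NOT G = True
      NOT U OR NOT Q = True
        NOT U = False
        NOT Q = True
    NOT ((G OR NOT E)) = True
      G OR NOT E = False
        NOT E = False
  ((NOT A OR G) IMPLIES NOT E) AND (E AND NOT Q) = True
    (NOT A OR G) IMPLIES NOT E = True
      NOT A OR G = False
        NOT A = False
      NOT E = False
    E AND NOT Q = True
      NOT Q = True
Both conjuncts True, so the formula holds.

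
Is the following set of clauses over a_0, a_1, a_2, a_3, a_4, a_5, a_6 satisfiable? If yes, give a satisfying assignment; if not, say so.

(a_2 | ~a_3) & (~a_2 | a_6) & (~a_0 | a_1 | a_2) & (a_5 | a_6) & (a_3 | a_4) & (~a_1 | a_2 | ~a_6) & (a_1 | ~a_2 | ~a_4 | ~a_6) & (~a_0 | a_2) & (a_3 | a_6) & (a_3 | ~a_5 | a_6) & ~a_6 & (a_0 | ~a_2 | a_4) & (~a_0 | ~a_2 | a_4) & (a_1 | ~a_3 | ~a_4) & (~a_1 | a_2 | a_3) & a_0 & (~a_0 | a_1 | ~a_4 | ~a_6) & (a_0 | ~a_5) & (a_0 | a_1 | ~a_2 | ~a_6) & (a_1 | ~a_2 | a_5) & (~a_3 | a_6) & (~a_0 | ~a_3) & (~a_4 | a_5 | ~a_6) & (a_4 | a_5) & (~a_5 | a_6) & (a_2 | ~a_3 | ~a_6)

UNSATISFIABLE

Case a_0 = True:
  (~a_0 | a_2) forces a_2 = True.
  (~a_2 | a_6) forces a_6 = True.
  Clause (~a_6) is falsified — contradiction.
Case a_0 = False:
  Clause (a_0) is falsified — contradiction.
Both cases fail, so the formula is unsatisfiable.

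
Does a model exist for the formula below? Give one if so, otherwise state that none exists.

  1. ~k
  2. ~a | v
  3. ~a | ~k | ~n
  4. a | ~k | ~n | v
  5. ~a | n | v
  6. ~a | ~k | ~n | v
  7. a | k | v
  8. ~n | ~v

v = True, a = False, k = False, n = False

Unit clause (~k) forces k = False.
Set v = True.
  then (~n | ~v) forces n = False.
Set a = False.
All clauses satisfied.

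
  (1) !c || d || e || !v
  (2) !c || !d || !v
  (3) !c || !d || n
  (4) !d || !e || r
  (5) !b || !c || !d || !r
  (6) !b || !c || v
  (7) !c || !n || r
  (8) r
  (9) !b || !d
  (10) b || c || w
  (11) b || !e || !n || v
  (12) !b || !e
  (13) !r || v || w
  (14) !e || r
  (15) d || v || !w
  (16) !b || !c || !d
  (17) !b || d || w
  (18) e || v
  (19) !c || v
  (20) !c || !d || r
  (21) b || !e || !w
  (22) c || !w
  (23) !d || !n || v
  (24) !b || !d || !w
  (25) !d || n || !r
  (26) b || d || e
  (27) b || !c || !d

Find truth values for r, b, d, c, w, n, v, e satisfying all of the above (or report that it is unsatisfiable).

Unit clause (r) forces r = True.
Set b = False.
Try d = True:
  (!d || n || !r) forces n = True.
  (!d || !n || v) forces v = True.
  (!c || !d || !v) forces c = False.
  (b || c || w) forces w = True.
  clause (c || !w) is falsified — backtrack.
So d = False.
  then (b || d || e) forces e = True.
  then (b || !e || !w) forces w = False.
  then (b || c || w) forces c = True.
  then (!r || v || w) forces v = True.
Set n = True.
All clauses satisfied.

r=T; b=F; d=F; c=T; w=F; n=T; v=T; e=T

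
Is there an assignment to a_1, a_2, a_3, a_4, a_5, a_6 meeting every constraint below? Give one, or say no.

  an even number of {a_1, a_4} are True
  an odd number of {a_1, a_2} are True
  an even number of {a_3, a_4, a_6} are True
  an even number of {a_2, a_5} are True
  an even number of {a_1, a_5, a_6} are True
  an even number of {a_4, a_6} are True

a_1 = True, a_2 = False, a_3 = False, a_4 = True, a_5 = False, a_6 = True

{a_1, a_4}: 2 true → even ✓
{a_1, a_2}: 1 true → odd ✓
{a_3, a_4, a_6}: 2 true → even ✓
{a_2, a_5}: 0 true → even ✓
{a_1, a_5, a_6}: 2 true → even ✓
{a_4, a_6}: 2 true → even ✓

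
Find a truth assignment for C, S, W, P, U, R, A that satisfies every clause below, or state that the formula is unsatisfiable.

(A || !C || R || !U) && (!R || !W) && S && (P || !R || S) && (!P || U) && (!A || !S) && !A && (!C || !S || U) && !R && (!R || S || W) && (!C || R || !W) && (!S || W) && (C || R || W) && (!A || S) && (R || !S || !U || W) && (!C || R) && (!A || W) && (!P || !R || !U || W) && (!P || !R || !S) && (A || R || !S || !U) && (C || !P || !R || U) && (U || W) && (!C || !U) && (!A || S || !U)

Unit clause (S) forces S = True.
In (!A || !S) only !A is left, so A = False.
Unit clause (!R) forces R = False.
In (!S || W) only W is left, so W = True.
In (!C || R) only !C is left, so C = False.
In (A || R || !S || !U) only !U is left, so U = False.
In (!P || U) only !P is left, so P = False.
All clauses satisfied.

C=F, S=T, W=T, P=F, U=F, R=F, A=F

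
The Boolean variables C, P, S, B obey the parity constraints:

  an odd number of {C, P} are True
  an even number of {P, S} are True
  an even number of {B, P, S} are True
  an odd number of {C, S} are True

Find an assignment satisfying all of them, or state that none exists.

C=F, P=T, S=T, B=F

{C, P}: 1 true → odd ✓
{P, S}: 2 true → even ✓
{B, P, S}: 2 true → even ✓
{C, S}: 1 true → odd ✓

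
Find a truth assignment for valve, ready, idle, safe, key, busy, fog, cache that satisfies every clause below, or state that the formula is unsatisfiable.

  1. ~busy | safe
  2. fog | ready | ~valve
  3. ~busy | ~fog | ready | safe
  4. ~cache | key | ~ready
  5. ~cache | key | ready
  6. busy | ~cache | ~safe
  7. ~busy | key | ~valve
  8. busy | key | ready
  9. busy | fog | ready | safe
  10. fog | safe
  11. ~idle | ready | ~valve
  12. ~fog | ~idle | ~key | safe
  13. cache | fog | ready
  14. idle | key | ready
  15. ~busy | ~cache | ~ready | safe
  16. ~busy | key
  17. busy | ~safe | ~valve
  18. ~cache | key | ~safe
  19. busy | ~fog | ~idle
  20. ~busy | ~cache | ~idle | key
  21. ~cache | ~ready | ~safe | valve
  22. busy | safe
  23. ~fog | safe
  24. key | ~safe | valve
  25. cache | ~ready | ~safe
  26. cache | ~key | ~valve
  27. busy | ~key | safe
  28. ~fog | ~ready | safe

valve: False; ready: False; idle: False; safe: True; key: True; busy: True; fog: True; cache: True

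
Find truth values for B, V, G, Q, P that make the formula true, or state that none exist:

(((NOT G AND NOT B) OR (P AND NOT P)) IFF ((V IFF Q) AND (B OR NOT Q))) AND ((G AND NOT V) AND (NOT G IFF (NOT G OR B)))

B: False, V: False, G: True, Q: True, P: False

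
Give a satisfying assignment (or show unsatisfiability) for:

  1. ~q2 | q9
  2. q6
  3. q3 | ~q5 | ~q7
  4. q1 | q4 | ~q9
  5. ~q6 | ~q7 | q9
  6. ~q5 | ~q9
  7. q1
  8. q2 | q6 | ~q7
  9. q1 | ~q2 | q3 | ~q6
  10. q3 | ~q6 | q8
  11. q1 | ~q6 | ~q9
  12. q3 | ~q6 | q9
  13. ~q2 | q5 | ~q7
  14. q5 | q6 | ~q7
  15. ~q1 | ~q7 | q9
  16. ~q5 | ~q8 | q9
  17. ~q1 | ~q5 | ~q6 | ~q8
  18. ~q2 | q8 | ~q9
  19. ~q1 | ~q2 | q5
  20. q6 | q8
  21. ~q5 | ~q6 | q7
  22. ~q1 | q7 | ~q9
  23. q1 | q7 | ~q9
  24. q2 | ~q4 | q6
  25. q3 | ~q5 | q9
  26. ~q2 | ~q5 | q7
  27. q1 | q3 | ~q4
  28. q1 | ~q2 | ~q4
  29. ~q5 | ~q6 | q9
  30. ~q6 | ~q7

Unit clause (q6) forces q6 = True.
Unit clause (q1) forces q1 = True.
In (~q6 | ~q7) only ~q7 is left, so q7 = False.
In (~q5 | ~q6 | q7) only ~q5 is left, so q5 = False.
In (~q1 | q7 | ~q9) only ~q9 is left, so q9 = False.
In (~q2 | q9) only ~q2 is left, so q2 = False.
In (q3 | ~q6 | q9) only q3 is left, so q3 = True.
Set q4 = True.
Set q8 = True.
All clauses satisfied.

q1: True; q2: False; q3: True; q4: True; q5: False; q6: True; q7: False; q8: True; q9: False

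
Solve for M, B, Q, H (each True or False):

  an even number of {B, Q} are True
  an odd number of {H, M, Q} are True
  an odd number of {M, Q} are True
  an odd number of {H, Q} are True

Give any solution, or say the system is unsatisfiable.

M: False, B: True, Q: True, H: False

{B, Q}: 2 true → even ✓
{H, M, Q}: 1 true → odd ✓
{M, Q}: 1 true → odd ✓
{H, Q}: 1 true → odd ✓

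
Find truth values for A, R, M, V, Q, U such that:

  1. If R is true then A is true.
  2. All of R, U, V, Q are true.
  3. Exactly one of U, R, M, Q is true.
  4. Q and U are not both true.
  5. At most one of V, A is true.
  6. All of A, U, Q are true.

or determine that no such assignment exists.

Case Q = True:
  (2) forces R = True.
  Constraint (3) is violated (R=T, Q=T) — contradiction.
Case Q = False:
  Constraint (2) is violated (Q=F) — contradiction.
Both cases fail — unsatisfiable.

The formula is unsatisfiable.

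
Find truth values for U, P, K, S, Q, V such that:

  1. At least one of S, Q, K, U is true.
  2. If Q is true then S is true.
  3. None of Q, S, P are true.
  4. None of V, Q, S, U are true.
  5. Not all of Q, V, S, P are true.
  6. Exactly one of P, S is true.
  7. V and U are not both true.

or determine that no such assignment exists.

Case P = True:
  Constraint (3) is violated (P=T) — contradiction.
Case P = False:
  (3) forces Q = False.
  (3) forces S = False.
  Constraint (6) is violated (P=F, S=F) — contradiction.
Both cases fail — unsatisfiable.

UNSATISFIABLE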